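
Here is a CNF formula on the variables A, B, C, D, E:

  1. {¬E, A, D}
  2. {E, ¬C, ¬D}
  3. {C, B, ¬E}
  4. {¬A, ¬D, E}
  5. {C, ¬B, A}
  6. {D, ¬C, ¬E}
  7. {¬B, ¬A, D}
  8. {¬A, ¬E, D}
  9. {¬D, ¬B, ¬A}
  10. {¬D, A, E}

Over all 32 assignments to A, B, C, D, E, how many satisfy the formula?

8

Split on D, then A.
  D=1, A=1: remaining (B,C,E) ∈ {(0,1,1)} — 1.
  D=1, A=0: remaining (B,C,E) ∈ {(0,1,1); (1,1,1)} — 2.
  D=0, A=1: remaining (B,C,E) ∈ {(0,0,0); (0,1,0)} — 2.
  D=0, A=0: remaining (B,C,E) ∈ {(0,0,0); (0,1,0); (1,1,0)} — 3.
Total: 1 + 2 + 2 + 3 = 8.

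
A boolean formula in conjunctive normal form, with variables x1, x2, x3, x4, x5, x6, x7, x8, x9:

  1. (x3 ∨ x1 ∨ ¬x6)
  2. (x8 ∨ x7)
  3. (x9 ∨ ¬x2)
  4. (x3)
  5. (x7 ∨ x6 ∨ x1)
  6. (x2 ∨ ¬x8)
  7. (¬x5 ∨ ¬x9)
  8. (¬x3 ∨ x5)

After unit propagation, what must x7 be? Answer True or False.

True

Unit clause (x3) sets x3 = True.
In (¬x3 ∨ x5), ¬x3 is now false; x5 must hold, so x5 = True.
In (¬x5 ∨ ¬x9), ¬x5 is now false; ¬x9 must hold, so x9 = False.
From (¬x2 ∨ x9) and x9 = False: x2 = False.
From (x2 ∨ ¬x8) and x2 = False: x8 = False.
From (x8 ∨ x7) and x8 = False: x7 = True.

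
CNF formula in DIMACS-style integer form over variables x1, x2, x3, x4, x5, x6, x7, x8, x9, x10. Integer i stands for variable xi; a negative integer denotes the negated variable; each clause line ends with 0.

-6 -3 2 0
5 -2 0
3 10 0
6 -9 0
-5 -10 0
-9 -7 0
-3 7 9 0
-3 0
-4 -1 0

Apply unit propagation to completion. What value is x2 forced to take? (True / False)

(~x3) is a unit clause: x3 = False.
(x10 \/ x3): since x3 = False, the clause reduces to (x10). x10 = True.
(~x10 \/ ~x5): since x10 = True, the clause reduces to (~x5). x5 = False.
(x5 \/ ~x2): since x5 = False, the clause reduces to (~x2). x2 = False.

False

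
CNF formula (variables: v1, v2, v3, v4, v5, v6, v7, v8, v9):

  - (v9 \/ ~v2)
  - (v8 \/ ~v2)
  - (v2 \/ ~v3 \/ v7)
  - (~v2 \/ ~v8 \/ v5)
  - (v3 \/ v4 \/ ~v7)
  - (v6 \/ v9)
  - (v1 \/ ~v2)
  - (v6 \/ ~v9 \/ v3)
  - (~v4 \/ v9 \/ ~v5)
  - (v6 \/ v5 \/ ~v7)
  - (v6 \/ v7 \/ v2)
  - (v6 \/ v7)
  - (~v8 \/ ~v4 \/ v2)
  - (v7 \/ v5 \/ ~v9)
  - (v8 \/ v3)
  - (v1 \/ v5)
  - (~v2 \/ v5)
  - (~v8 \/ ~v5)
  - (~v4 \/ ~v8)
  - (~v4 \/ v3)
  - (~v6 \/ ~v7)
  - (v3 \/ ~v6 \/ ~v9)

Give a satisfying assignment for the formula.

v1 occurs only positively in the remaining clauses — set v1 = True.
Set v2 = False and propagate.
Branch on v3: take v3 = False.
  then v8 is forced to True.
  then v4 is forced to False.
  then v7 is forced to False.
  then v6 is forced to True.
  then v5 is forced to False.
  then v9 is forced to False.
Every clause has at least one true literal under this assignment.
Check each clause:
  1. (~v2 \/ v9) — ~v2 is true.
  2. (v8 \/ ~v2) — v8 is true.
  3. (v7 \/ ~v3 \/ v2) — ~v3 is true.
  4. (v5 \/ ~v2 \/ ~v8) — ~v2 is true.
  5. (v4 \/ ~v7 \/ v3) — ~v7 is true.
  6. (v6 \/ v9) — v6 is true.
  7. (~v2 \/ v1) — v1 is true.
  8. (~v9 \/ v6 \/ v3) — v6 is true.
  9. (~v4 \/ v9 \/ ~v5) — ~v5 is true.
  10. (~v7 \/ v5 \/ v6) — ~v7 is true.
  11. (v7 \/ v6 \/ v2) — v6 is true.
  12. (v6 \/ v7) — v6 is true.
  13. (v2 \/ ~v4 \/ ~v8) — ~v4 is true.
  14. (~v9 \/ v5 \/ v7) — ~v9 is true.
  15. (v3 \/ v8) — v8 is true.
  16. (v1 \/ v5) — v1 is true.
  17. (~v2 \/ v5) — ~v2 is true.
  18. (~v8 \/ ~v5) — ~v5 is true.
  19. (~v8 \/ ~v4) — ~v4 is true.
  20. (~v4 \/ v3) — ~v4 is true.
  21. (~v6 \/ ~v7) — ~v7 is true.
  22. (v3 \/ ~v6 \/ ~v9) — ~v9 is true.

v1=1, v2=0, v3=0, v4=0, v5=0, v6=1, v7=0, v8=1, v9=0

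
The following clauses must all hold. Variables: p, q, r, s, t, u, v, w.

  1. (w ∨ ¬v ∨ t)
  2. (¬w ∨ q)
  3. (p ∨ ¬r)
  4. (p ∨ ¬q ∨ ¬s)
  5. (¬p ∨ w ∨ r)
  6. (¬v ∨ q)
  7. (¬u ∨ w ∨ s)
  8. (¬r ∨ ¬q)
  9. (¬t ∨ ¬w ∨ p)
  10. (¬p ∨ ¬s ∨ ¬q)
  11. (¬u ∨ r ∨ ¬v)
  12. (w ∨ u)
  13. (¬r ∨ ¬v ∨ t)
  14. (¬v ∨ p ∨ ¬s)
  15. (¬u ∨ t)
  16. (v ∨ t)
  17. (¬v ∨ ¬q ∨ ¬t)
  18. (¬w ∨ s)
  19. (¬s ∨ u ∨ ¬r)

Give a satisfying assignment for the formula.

p = True, q = False, r = True, s = True, t = True, u = True, v = False, w = False

Check each clause:
  1. (t ∨ w ∨ ¬v) — ¬v is true.
  2. (¬w ∨ q) — ¬w is true.
  3. (¬r ∨ p) — p is true.
  4. (¬q ∨ p ∨ ¬s) — p is true.
  5. (¬p ∨ w ∨ r) — r is true.
  6. (¬v ∨ q) — ¬v is true.
  7. (w ∨ ¬u ∨ s) — s is true.
  8. (¬r ∨ ¬q) — ¬q is true.
  9. (¬w ∨ ¬t ∨ p) — ¬w is true.
  10. (¬s ∨ ¬q ∨ ¬p) — ¬q is true.
  11. (¬v ∨ ¬u ∨ r) — ¬v is true.
  12. (u ∨ w) — u is true.
  13. (¬v ∨ t ∨ ¬r) — ¬v is true.
  14. (p ∨ ¬s ∨ ¬v) — p is true.
  15. (t ∨ ¬u) — t is true.
  16. (v ∨ t) — t is true.
  17. (¬t ∨ ¬v ∨ ¬q) — ¬v is true.
  18. (¬w ∨ s) — ¬w is true.
  19. (¬s ∨ u ∨ ¬r) — u is true.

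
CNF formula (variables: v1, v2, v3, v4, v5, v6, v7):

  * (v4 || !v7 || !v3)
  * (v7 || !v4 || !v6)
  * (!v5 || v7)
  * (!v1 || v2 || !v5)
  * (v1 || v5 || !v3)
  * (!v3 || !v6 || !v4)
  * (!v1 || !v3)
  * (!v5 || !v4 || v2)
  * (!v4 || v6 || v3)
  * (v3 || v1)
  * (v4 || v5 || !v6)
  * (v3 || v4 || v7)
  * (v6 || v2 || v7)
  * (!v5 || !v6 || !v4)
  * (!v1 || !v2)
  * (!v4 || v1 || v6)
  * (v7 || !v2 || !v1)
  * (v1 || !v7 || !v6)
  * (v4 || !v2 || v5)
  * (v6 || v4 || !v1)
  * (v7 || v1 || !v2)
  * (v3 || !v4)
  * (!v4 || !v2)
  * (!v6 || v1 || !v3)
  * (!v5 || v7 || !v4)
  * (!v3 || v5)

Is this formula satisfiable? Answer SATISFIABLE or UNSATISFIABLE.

UNSATISFIABLE

v4 = True:
  propagation gives v3=True, v6=False, v1=False; an empty clause results — contradiction.
v4 = False:
  v1 = True:
    propagation gives v3=False, v7=True, v2=False, v5=False; an empty clause results — contradiction.
  v1 = False:
    propagation gives v3=True, v7=False, v5=False; an empty clause results — contradiction.
Every branch closes, so no satisfying assignment exists.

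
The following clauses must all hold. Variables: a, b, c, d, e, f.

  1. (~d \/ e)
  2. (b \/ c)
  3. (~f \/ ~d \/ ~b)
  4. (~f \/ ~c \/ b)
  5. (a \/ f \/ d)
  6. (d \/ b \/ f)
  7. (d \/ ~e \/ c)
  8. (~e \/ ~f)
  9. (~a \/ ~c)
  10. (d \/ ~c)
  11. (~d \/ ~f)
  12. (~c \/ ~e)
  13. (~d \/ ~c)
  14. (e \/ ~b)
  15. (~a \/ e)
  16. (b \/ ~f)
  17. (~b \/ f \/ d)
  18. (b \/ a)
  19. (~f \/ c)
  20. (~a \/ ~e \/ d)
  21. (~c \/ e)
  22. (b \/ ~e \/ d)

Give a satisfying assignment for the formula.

a = 1, b = 1, c = 0, d = 1, e = 1, f = 0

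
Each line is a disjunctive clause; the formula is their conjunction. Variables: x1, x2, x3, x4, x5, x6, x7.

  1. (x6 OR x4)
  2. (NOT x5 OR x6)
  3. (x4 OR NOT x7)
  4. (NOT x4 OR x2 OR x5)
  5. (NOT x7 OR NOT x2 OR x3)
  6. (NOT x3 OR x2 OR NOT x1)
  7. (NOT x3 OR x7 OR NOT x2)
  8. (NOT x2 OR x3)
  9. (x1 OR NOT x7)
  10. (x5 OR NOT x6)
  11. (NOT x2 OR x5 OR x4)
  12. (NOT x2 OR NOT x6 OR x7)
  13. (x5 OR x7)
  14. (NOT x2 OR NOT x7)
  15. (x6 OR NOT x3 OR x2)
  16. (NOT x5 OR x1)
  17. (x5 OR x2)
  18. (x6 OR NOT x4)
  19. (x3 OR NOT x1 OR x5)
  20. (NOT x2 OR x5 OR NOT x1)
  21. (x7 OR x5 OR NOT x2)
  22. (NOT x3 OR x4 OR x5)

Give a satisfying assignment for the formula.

x1 = T  x2 = F  x3 = F  x4 = F  x5 = T  x6 = T  x7 = F

Set x1 = True and propagate.
Try x2 = False.
  then x3 is forced to False.
  then x5 is forced to True.
  then x6 is forced to True.
The remaining clauses are satisfied by x4 = False, x7 = False.
Every clause has at least one true literal under this assignment.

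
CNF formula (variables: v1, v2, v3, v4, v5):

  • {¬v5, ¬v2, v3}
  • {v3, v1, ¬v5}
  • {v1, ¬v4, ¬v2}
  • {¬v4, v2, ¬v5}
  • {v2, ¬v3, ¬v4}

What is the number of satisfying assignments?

18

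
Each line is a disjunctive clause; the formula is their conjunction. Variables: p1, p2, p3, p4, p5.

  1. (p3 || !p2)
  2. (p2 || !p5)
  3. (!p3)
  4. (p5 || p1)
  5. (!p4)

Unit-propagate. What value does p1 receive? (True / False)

(!p3) is a unit clause: p3 = False.
In (!p2 || p3), p3 is now false; !p2 must hold, so p2 = False.
(p2 || !p5) with p2 = False leaves only !p5, so p5 = False.
(p1 || p5) with p5 = False leaves only p1, so p1 = True.

True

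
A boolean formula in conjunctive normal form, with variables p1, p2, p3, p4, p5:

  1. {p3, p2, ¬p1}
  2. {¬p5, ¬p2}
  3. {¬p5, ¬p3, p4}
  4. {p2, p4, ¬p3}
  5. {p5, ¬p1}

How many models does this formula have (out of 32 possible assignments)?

Split on p2, then p3.
  p2=T, p3=T: remaining (p1,p4,p5) ∈ {(F,F,F); (F,T,F)} — 2.
  p2=T, p3=F: remaining (p1,p4,p5) ∈ {(F,F,F); (F,T,F)} — 2.
  p2=F, p3=T: remaining (p1,p4,p5) ∈ {(F,T,F); (F,T,T); (T,T,T)} — 3.
  p2=F, p3=F: remaining (p1,p4,p5) ∈ {(F,F,F); (F,F,T); (F,T,F); (F,T,T)} — 4.
Total: 2 + 2 + 3 + 4 = 11.

11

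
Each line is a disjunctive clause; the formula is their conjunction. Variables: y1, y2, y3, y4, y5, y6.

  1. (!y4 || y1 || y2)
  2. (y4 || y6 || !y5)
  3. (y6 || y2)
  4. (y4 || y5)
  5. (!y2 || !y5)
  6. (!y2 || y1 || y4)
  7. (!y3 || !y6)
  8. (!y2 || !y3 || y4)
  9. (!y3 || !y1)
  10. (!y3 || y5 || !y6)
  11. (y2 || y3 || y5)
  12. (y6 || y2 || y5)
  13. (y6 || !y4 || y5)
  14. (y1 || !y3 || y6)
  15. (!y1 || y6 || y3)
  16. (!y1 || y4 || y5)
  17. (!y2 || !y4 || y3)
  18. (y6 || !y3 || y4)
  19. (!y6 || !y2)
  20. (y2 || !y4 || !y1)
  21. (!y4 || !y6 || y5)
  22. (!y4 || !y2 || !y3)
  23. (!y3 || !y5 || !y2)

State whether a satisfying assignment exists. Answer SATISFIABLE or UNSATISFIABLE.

Set y1 = False and propagate.
Set y2 = False and propagate.
  then y4 is forced to False.
  then y6 is forced to True.
  then y5 is forced to True.
  then y3 is forced to False.
So y1=F, y2=F, y3=F, y4=F, y5=T, y6=T is a satisfying assignment.

SATISFIABLE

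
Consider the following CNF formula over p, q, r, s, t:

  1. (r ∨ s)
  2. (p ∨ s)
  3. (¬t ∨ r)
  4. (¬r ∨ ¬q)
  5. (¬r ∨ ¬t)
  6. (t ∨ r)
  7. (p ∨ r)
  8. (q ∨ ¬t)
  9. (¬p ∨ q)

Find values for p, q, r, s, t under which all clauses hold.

Pure literal: s appears only positively; assign s = True.
Set p = False and propagate.
  then r is forced to True.
  then q is forced to False.
  then t is forced to False.
Every clause has at least one true literal under this assignment.
Check each clause:
  1. (s ∨ r) — r is true.
  2. (p ∨ s) — s is true.
  3. (¬t ∨ r) — r is true.
  4. (¬q ∨ ¬r) — ¬q is true.
  5. (¬t ∨ ¬r) — ¬t is true.
  6. (r ∨ t) — r is true.
  7. (r ∨ p) — r is true.
  8. (q ∨ ¬t) — ¬t is true.
  9. (q ∨ ¬p) — ¬p is true.

p = F  q = F  r = T  s = T  t = F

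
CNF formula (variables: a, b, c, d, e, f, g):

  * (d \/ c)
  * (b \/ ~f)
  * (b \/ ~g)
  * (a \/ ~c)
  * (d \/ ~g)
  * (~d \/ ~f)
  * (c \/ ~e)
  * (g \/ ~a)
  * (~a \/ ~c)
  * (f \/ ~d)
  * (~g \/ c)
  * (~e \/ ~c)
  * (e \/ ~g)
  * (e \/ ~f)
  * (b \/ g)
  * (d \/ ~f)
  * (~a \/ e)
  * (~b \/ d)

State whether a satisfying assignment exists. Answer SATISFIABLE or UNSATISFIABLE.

c = True:
  propagation gives a=True; an empty clause results — contradiction.
c = False:
  propagation gives d=True, f=False; an empty clause results — contradiction.
Every branch closes, so no satisfying assignment exists.

UNSATISFIABLE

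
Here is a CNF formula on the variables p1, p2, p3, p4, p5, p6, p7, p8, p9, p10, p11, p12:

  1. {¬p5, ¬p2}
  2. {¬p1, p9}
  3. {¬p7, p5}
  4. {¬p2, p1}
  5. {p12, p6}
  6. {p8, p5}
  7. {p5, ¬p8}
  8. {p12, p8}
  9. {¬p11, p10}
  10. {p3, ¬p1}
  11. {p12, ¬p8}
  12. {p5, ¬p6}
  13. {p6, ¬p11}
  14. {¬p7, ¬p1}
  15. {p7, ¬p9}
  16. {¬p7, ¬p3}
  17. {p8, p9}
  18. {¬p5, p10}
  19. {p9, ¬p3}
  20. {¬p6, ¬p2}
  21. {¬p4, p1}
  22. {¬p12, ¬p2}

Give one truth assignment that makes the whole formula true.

p2 occurs only negated in the remaining clauses — set p2 = False.
p4 occurs only negated in the remaining clauses — set p4 = False.
Try p1 = False.
Try p3 = False.
Branch on p5: take p5 = True.
  then p10 is forced to True.
The remaining clauses are satisfied by p6 = True, p7 = False, p8 = True, p9 = False, p11 = True, p12 = True.

p1=0  p2=0  p3=0  p4=0  p5=1  p6=1  p7=0  p8=1  p9=0  p10=1  p11=1  p12=1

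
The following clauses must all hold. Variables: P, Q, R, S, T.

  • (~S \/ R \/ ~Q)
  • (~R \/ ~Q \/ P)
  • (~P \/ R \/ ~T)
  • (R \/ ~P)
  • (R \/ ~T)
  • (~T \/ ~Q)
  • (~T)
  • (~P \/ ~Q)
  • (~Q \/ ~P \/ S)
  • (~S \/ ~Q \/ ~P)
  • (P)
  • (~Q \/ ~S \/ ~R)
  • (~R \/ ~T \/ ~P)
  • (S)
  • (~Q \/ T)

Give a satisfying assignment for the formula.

The clause (~T) is unit: T must be False.
(P) is a unit clause, so P = True.
The clause (R) is unit: R must be True.
Unit propagation: (~Q) forces Q = False.
(S) is a unit clause, so S = True.

P=True  Q=False  R=True  S=True  T=False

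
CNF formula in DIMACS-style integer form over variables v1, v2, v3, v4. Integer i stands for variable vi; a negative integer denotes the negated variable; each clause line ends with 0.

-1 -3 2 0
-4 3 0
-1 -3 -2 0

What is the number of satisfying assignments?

8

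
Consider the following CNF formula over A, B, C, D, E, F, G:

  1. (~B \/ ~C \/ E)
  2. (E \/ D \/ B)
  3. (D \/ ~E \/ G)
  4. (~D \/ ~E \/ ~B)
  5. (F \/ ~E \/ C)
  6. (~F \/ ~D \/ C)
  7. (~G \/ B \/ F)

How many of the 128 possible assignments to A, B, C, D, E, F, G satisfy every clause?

Case analysis on E and B:
  E=1, B=1: A free; 3 ways for (C,D,F,G) × 2^1 = 6.
  E=1, B=0: A free; 5 ways for (C,D,F,G) × 2^1 = 10.
  E=0, B=1: A, G free; 3 ways for (C,D,F) × 2^2 = 12.
  E=0, B=0: A free; 4 ways for (C,D,F,G) × 2^1 = 8.
Total: 6 + 10 + 12 + 8 = 36.

36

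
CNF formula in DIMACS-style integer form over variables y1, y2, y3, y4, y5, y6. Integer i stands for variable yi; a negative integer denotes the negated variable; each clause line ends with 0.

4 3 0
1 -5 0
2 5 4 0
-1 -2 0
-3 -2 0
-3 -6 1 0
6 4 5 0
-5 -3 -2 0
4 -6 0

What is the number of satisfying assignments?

14

Split on y2, then y3.
  y2=T, y3=T: a clause becomes empty — 0.
  y2=T, y3=F: remaining (y1,y4,y5,y6) ∈ {(F,T,F,F); (F,T,F,T)} — 2.
  y2=F, y3=T: 6 of the 16 assignments to (y1,y4,y5,y6) work.
  y2=F, y3=F: y6 free; 3 ways for (y1,y4,y5) × 2^1 = 6.
Total: 0 + 2 + 6 + 6 = 14.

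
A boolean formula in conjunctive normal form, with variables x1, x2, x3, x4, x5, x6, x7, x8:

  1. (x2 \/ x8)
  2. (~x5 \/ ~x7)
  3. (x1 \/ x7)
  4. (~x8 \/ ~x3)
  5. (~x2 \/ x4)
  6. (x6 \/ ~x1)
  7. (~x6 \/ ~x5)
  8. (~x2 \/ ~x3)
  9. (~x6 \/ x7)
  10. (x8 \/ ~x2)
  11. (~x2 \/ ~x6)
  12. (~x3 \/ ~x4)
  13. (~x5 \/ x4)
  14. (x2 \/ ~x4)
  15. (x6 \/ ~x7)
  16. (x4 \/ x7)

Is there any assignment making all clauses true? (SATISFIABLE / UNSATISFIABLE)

SATISFIABLE

x3 occurs only negated in the remaining clauses — set x3 = False.
Pure literal: x5 appears only negated; assign x5 = False.
Branch on x1: take x1 = True.
  then x6 is forced to True.
  then x7 is forced to True.
  then x2 is forced to False.
  then x8 is forced to True.
  then x4 is forced to False.
Every clause has at least one true literal under this assignment.
So x1=True, x2=False, x3=False, x4=False, x5=False, x6=True, x7=True, x8=True is a satisfying assignment.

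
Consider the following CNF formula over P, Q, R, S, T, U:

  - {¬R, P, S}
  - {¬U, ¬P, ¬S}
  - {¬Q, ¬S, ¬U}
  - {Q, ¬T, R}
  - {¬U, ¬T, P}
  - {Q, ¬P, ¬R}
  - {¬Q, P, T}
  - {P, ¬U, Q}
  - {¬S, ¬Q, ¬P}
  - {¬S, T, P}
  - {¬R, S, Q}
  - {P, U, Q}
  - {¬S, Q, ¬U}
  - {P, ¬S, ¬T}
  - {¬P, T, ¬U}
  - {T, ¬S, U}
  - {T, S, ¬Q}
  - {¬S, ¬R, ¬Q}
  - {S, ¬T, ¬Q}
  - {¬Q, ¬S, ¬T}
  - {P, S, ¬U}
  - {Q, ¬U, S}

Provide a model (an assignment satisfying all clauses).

P = 1, Q = 0, R = 0, S = 0, T = 0, U = 0

Set P = True and propagate.
Try Q = False.
  then R is forced to False.
  then T is forced to False.
  then U is forced to False.
  then S is forced to False.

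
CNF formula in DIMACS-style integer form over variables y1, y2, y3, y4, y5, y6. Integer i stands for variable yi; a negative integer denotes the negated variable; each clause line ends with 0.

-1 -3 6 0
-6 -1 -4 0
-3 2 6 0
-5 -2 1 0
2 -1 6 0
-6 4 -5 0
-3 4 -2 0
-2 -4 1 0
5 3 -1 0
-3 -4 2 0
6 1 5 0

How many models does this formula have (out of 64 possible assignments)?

Case analysis on y1 and y2:
  y1=1, y2=1: remaining (y3,y4,y5,y6) ∈ {(0,0,1,0); (0,1,1,0)} — 2.
  y1=1, y2=0: remaining (y3,y4,y5,y6) ∈ {(1,0,0,1)} — 1.
  y1=0, y2=1: remaining (y3,y4,y5,y6) ∈ {(0,0,0,1)} — 1.
  y1=0, y2=0: 6 of the 16 assignments to (y3,y4,y5,y6) work.
Total: 2 + 1 + 1 + 6 = 10.

10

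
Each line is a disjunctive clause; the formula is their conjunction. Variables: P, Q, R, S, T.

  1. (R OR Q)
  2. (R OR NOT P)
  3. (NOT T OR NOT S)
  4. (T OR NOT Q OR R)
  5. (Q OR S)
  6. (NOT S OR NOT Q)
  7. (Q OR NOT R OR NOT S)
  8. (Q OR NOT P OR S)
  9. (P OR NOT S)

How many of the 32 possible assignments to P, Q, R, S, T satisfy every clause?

5

The models are:
  P=0 Q=1 R=0 S=0 T=1
  P=0 Q=1 R=1 S=0 T=0
  P=0 Q=1 R=1 S=0 T=1
  P=1 Q=1 R=1 S=0 T=0
  P=1 Q=1 R=1 S=0 T=1
Count: 5.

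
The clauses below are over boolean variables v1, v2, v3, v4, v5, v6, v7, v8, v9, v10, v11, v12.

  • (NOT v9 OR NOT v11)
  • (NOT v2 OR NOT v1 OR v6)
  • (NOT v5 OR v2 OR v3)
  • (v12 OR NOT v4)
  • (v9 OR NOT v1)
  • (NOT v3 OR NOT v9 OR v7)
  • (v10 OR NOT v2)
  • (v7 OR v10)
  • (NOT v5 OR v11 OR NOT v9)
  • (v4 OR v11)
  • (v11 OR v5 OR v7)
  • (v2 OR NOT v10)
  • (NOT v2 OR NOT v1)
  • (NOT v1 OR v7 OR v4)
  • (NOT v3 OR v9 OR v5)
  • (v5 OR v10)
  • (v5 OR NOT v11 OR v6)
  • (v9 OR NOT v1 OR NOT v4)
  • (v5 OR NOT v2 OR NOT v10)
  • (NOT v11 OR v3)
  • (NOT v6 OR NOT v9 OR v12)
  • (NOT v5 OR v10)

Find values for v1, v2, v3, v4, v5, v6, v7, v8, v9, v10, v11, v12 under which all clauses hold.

v1 = F, v2 = T, v3 = T, v4 = T, v5 = T, v6 = F, v7 = T, v8 = F, v9 = F, v10 = T, v11 = T, v12 = T

v1 occurs only negated in the remaining clauses — set v1 = False.
v7 occurs only positively in the remaining clauses — set v7 = True.
Try v2 = True.
  then v10 is forced to True.
  then v5 is forced to True.
Try v3 = True.
Try v4 = True.
  then v12 is forced to True.
For the remaining variables, v6 = False, v8 = False, v9 = False, v11 = True works.
Every clause has at least one true literal under this assignment.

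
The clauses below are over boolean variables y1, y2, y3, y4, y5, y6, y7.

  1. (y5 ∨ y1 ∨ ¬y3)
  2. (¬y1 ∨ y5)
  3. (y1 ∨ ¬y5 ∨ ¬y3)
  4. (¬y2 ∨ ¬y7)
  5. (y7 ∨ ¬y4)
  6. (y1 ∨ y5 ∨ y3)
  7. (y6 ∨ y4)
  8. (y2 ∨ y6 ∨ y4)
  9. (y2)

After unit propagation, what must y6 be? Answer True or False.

True

Unit clause (y2) sets y2 = True.
From (¬y7 ∨ ¬y2) and y2 = True: y7 = False.
(¬y4 ∨ y7): since y7 = False, the clause reduces to (¬y4). y4 = False.
(y4 ∨ y6) with y4 = False leaves only y6, so y6 = True.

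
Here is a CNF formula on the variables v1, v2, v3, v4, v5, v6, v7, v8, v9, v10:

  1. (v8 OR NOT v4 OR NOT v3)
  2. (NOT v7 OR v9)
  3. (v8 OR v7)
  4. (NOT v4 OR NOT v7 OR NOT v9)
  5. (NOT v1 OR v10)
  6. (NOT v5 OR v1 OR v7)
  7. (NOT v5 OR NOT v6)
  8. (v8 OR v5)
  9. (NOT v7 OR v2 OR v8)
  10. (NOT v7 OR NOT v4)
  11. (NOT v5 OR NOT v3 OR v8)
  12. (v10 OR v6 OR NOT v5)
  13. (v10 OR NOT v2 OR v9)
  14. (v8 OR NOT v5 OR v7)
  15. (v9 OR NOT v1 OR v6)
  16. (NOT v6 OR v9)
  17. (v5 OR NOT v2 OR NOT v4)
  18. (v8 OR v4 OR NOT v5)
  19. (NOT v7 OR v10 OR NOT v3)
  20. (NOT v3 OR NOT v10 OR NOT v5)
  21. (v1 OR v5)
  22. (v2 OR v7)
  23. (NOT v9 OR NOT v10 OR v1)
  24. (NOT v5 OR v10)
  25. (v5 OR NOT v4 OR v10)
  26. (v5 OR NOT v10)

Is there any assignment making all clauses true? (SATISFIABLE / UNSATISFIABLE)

SATISFIABLE

Pure literal: v3 appears only negated; assign v3 = False.
v8 occurs only positively in the remaining clauses — set v8 = True.
Set v1 = True and propagate.
  then v10 is forced to True.
  then v5 is forced to True.
  then v6 is forced to False.
  then v9 is forced to True.
Try v2 = False.
  then v7 is forced to True.
  then v4 is forced to False.
So v1 = T, v2 = F, v3 = F, v4 = F, v5 = T, v6 = F, v7 = T, v8 = T, v9 = T, v10 = T is a satisfying assignment.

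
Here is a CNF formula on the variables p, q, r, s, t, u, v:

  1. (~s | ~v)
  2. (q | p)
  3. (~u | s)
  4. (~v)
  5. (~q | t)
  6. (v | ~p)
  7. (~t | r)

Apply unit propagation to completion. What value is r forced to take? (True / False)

(~v) stands alone — v = False.
From (~p | v) and v = False: p = False.
(p | q): since p = False, the clause reduces to (q). q = True.
From (~q | t) and q = True: t = True.
From (r | ~t) and t = True: r = True.

True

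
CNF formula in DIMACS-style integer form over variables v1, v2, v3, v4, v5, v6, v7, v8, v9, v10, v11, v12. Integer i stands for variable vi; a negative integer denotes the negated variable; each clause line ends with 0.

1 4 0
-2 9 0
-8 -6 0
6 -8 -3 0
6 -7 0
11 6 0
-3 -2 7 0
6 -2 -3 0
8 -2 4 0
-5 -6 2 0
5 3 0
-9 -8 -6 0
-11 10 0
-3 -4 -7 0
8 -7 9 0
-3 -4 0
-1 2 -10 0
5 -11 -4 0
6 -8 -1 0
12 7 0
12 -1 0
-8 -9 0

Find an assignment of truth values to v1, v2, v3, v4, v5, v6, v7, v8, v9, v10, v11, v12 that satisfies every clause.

v1=1, v2=0, v3=1, v4=0, v5=0, v6=1, v7=1, v8=0, v9=1, v10=0, v11=0, v12=1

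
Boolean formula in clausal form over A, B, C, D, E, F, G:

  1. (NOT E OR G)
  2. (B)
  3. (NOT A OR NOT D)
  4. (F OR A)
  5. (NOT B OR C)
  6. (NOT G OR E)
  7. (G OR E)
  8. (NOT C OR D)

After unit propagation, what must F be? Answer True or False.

True

Unit clause (B) sets B = True.
In (NOT B OR C), NOT B is now false; C must hold, so C = True.
(NOT C OR D) with C = True leaves only D, so D = True.
(NOT A OR NOT D) with D = True leaves only NOT A, so A = False.
(A OR F) with A = False leaves only F, so F = True.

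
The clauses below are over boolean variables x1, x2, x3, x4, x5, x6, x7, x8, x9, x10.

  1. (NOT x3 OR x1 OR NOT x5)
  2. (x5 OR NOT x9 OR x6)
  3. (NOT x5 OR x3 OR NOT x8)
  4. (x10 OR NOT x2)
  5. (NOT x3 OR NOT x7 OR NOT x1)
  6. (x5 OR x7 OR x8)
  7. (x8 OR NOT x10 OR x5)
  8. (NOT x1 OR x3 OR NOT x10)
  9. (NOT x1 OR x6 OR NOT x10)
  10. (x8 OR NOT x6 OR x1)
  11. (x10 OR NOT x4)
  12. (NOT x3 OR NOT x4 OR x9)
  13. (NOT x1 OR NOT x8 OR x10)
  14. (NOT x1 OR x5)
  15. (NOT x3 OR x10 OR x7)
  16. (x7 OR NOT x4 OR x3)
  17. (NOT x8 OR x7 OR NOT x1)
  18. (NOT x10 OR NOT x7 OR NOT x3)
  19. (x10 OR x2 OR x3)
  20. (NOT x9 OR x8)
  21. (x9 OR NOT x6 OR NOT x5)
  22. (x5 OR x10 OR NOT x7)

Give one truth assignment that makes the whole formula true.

x1 = 0  x2 = 1  x3 = 0  x4 = 0  x5 = 0  x6 = 0  x7 = 1  x8 = 1  x9 = 0  x10 = 1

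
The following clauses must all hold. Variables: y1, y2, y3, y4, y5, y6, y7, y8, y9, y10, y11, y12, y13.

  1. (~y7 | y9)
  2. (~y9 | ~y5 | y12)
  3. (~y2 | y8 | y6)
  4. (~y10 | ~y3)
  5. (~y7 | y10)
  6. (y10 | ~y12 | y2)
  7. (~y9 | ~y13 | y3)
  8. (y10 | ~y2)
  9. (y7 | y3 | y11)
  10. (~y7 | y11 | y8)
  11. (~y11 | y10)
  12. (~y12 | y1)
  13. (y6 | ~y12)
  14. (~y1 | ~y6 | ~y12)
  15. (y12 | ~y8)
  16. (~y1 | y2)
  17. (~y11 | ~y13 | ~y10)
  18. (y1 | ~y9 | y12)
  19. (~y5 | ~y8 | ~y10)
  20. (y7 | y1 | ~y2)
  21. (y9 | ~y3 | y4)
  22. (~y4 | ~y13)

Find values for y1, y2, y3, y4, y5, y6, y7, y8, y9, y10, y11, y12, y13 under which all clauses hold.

y1 = F, y2 = F, y3 = F, y4 = T, y5 = F, y6 = F, y7 = F, y8 = F, y9 = F, y10 = T, y11 = T, y12 = F, y13 = F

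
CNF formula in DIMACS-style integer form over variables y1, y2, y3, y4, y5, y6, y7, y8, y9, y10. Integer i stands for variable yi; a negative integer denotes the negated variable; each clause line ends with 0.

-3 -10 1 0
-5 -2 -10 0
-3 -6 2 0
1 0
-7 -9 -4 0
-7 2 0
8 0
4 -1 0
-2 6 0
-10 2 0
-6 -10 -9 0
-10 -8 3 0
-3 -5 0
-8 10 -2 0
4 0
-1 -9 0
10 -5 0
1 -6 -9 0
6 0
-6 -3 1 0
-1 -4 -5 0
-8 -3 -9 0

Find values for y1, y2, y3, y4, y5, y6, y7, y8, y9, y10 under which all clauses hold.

y1=True, y2=True, y3=True, y4=True, y5=False, y6=True, y7=True, y8=True, y9=False, y10=True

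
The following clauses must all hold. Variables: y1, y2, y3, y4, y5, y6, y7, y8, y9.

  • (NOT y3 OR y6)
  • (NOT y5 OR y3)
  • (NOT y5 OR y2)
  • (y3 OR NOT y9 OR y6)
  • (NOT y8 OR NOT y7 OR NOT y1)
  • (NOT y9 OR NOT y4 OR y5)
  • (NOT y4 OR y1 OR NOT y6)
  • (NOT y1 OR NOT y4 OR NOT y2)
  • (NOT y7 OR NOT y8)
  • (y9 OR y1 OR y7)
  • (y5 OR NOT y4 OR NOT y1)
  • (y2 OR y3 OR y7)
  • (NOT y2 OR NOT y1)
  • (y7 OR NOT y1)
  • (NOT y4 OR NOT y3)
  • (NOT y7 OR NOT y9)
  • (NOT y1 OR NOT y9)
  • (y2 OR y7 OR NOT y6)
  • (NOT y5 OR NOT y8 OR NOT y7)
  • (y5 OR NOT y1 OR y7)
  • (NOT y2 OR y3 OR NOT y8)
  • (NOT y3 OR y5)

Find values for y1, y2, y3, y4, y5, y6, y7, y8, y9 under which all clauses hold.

y1=F, y2=T, y3=T, y4=F, y5=T, y6=T, y7=T, y8=F, y9=F

Check each clause:
  1. (y6 OR NOT y3) — y6 is true.
  2. (NOT y5 OR y3) — y3 is true.
  3. (y2 OR NOT y5) — y2 is true.
  4. (y6 OR y3 OR NOT y9) — y3 is true.
  5. (NOT y7 OR NOT y8 OR NOT y1) — NOT y8 is true.
  6. (NOT y9 OR NOT y4 OR y5) — NOT y4 is true.
  7. (y1 OR NOT y4 OR NOT y6) — NOT y4 is true.
  8. (NOT y1 OR NOT y4 OR NOT y2) — NOT y4 is true.
  9. (NOT y7 OR NOT y8) — NOT y8 is true.
  10. (y7 OR y9 OR y1) — y7 is true.
  11. (NOT y1 OR y5 OR NOT y4) — NOT y4 is true.
  12. (y7 OR y2 OR y3) — y2 is true.
  13. (NOT y1 OR NOT y2) — NOT y1 is true.
  14. (y7 OR NOT y1) — NOT y1 is true.
  15. (NOT y3 OR NOT y4) — NOT y4 is true.
  16. (NOT y9 OR NOT y7) — NOT y9 is true.
  17. (NOT y9 OR NOT y1) — NOT y1 is true.
  18. (y7 OR y2 OR NOT y6) — y2 is true.
  19. (NOT y5 OR NOT y7 OR NOT y8) — NOT y8 is true.
  20. (y5 OR y7 OR NOT y1) — y5 is true.
  21. (NOT y2 OR y3 OR NOT y8) — NOT y8 is true.
  22. (NOT y3 OR y5) — y5 is true.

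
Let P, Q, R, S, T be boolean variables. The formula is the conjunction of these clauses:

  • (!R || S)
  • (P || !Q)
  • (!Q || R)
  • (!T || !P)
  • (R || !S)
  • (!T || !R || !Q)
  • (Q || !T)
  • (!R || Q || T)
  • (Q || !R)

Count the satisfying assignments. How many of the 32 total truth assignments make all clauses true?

The models are:
  P=F Q=F R=F S=F T=F
  P=T Q=F R=F S=F T=F
  P=T Q=T R=T S=T T=F
Count: 3.

3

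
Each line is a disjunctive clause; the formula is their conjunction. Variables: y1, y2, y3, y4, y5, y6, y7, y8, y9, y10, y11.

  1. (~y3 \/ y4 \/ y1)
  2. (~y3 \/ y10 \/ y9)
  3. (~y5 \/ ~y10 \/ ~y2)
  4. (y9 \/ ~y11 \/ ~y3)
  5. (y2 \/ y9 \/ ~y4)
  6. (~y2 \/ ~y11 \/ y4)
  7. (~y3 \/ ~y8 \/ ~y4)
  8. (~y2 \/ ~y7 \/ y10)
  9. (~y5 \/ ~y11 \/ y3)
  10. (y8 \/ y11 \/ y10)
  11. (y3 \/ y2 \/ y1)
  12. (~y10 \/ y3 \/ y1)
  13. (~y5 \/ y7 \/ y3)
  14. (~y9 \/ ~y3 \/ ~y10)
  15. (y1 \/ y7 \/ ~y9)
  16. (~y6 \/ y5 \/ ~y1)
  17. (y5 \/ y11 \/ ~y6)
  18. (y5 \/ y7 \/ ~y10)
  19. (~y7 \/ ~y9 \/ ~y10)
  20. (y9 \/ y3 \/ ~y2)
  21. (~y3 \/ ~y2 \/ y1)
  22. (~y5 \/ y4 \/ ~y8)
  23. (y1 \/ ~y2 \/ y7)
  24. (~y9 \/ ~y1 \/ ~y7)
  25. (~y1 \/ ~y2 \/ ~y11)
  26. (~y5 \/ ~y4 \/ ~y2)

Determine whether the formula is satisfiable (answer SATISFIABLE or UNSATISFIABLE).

y6 occurs only negated in the remaining clauses — set y6 = False.
Branch on y1: take y1 = True.
The remaining clauses are satisfied by y2 = False, y3 = False, y4 = False, y5 = False, y7 = False, y8 = True, y9 = True, y10 = False, y11 = True.
So y1 = 1, y2 = 0, y3 = 0, y4 = 0, y5 = 0, y6 = 0, y7 = 0, y8 = 1, y9 = 1, y10 = 0, y11 = 1 is a satisfying assignment.

SATISFIABLE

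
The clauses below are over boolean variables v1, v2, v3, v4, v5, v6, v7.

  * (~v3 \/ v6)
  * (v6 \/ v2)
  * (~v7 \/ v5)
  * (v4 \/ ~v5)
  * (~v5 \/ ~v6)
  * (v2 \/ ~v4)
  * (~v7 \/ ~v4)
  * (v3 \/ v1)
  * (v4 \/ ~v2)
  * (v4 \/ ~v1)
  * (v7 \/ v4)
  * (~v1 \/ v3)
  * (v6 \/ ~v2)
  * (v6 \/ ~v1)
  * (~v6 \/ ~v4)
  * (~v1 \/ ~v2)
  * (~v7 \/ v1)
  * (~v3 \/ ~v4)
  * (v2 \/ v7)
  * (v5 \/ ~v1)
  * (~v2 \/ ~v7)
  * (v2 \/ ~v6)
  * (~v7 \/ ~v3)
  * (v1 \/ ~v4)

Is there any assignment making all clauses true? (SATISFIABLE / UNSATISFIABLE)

v4 = True:
  propagation gives v2=True, v7=False, v6=True; an empty clause results — contradiction.
v4 = False:
  propagation gives v5=False, v7=False; an empty clause results — contradiction.
Every branch closes, so no satisfying assignment exists.

UNSATISFIABLE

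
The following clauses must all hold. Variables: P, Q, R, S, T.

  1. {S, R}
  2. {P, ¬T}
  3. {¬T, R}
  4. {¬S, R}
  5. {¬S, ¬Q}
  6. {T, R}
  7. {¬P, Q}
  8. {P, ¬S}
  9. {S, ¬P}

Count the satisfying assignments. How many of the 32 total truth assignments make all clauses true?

2

The models are:
  P=F Q=F R=T S=F T=F
  P=F Q=T R=T S=F T=F
Count: 2.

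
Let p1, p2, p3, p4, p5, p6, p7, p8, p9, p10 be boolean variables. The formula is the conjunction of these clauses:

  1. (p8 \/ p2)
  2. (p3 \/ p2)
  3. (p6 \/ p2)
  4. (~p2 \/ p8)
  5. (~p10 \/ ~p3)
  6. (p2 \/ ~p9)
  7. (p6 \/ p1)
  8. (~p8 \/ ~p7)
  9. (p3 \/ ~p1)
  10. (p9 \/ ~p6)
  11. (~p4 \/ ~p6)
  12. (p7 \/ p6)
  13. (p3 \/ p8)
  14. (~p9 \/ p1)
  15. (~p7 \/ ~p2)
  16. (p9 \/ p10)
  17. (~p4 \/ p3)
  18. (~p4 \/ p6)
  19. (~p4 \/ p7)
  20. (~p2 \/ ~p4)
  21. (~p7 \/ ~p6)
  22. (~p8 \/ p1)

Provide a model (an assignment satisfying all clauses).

p1=True, p2=True, p3=True, p4=False, p5=False, p6=True, p7=False, p8=True, p9=True, p10=False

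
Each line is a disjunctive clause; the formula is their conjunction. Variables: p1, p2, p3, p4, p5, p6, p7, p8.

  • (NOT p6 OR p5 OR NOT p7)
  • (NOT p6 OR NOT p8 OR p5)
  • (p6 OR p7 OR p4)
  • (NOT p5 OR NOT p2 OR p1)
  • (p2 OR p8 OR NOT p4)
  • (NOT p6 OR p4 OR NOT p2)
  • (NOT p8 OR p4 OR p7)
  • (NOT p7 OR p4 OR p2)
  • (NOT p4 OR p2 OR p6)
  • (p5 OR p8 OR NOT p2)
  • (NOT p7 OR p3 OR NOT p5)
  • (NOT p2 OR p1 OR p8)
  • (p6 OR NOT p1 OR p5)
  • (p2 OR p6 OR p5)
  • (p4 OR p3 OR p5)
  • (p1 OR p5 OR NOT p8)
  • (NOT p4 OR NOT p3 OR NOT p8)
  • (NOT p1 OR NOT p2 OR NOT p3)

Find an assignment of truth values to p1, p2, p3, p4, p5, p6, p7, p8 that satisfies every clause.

p1 = T, p2 = F, p3 = T, p4 = F, p5 = F, p6 = T, p7 = F, p8 = F

Set p1 = True and propagate.
Set p2 = False and propagate.
For the remaining variables, p3 = True, p4 = False, p5 = False, p6 = True, p7 = False, p8 = False works.
Every clause has at least one true literal under this assignment.
Check each clause:
  1. (p5 OR NOT p7 OR NOT p6) — NOT p7 is true.
  2. (p5 OR NOT p8 OR NOT p6) — NOT p8 is true.
  3. (p6 OR p4 OR p7) — p6 is true.
  4. (NOT p2 OR p1 OR NOT p5) — p1 is true.
  5. (p2 OR p8 OR NOT p4) — NOT p4 is true.
  6. (p4 OR NOT p2 OR NOT p6) — NOT p2 is true.
  7. (p4 OR p7 OR NOT p8) — NOT p8 is true.
  8. (NOT p7 OR p4 OR p2) — NOT p7 is true.
  9. (NOT p4 OR p2 OR p6) — NOT p4 is true.
  10. (p8 OR p5 OR NOT p2) — NOT p2 is true.
  11. (NOT p7 OR NOT p5 OR p3) — p3 is true.
  12. (p1 OR NOT p2 OR p8) — p1 is true.
  13. (p6 OR p5 OR NOT p1) — p6 is true.
  14. (p2 OR p5 OR p6) — p6 is true.
  15. (p5 OR p3 OR p4) — p3 is true.
  16. (p5 OR p1 OR NOT p8) — NOT p8 is true.
  17. (NOT p4 OR NOT p8 OR NOT p3) — NOT p8 is true.
  18. (NOT p1 OR NOT p2 OR NOT p3) — NOT p2 is true.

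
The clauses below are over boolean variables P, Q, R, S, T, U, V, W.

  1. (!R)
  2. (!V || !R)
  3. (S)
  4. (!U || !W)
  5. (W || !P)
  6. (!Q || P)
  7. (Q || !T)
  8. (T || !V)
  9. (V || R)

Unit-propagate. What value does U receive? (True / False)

False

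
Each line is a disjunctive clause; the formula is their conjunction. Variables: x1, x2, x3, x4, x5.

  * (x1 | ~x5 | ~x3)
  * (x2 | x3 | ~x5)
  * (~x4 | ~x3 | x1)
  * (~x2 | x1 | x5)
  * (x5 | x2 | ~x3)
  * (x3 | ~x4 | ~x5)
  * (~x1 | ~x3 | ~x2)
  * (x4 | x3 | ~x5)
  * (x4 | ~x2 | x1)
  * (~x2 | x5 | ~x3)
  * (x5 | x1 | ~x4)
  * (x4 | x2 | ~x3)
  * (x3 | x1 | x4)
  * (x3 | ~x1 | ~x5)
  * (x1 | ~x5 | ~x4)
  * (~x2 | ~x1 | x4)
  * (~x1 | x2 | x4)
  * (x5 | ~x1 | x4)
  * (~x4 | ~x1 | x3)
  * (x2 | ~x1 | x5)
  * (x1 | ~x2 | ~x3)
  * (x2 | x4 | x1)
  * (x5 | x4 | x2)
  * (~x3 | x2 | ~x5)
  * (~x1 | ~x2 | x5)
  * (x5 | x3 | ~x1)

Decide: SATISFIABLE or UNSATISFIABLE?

UNSATISFIABLE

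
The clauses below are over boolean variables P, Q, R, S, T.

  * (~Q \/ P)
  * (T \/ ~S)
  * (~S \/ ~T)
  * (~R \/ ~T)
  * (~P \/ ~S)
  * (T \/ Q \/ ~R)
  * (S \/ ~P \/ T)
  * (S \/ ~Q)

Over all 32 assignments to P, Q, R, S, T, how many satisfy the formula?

3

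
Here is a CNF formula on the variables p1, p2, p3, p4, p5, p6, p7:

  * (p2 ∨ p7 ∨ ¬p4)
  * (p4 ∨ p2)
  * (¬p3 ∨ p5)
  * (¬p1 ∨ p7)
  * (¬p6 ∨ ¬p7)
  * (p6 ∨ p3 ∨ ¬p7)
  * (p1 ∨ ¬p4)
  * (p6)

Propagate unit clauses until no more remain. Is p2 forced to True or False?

True

(p6) is a unit clause: p6 = True.
From (¬p6 ∨ ¬p7) and p6 = True: p7 = False.
(p7 ∨ ¬p1) with p7 = False leaves only ¬p1, so p1 = False.
In (¬p4 ∨ p1), p1 is now false; ¬p4 must hold, so p4 = False.
In (p4 ∨ p2), p4 is now false; p2 must hold, so p2 = True.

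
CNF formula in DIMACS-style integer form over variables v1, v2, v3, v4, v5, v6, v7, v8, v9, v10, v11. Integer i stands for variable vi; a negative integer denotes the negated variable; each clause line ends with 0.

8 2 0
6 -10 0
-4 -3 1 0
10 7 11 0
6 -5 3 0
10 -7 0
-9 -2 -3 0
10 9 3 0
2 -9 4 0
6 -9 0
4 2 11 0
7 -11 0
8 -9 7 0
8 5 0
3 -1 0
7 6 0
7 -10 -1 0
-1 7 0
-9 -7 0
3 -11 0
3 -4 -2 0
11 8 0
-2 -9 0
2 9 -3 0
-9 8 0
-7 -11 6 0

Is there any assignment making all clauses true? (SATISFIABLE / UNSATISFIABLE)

Pure literal: v6 appears only positively; assign v6 = True.
Pure literal: v8 appears only positively; assign v8 = True.
Try v1 = True.
  then v3 is forced to True.
  then v7 is forced to True.
  then v10 is forced to True.
  then v9 is forced to False.
  then v2 is forced to True.
v4, v5, v11 are now unconstrained; take v4 = True, v5 = True, v11 = True.
So v1 = T, v2 = T, v3 = T, v4 = T, v5 = T, v6 = T, v7 = T, v8 = T, v9 = F, v10 = T, v11 = T is a satisfying assignment.

SATISFIABLE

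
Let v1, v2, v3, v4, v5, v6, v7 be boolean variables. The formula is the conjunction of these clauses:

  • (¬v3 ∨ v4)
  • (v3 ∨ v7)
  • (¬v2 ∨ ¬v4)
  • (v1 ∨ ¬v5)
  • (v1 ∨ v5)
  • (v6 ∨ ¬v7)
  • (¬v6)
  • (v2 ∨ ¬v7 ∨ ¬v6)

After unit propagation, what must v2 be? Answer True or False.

(¬v6) is a unit clause: v6 = False.
In (v6 ∨ ¬v7), v6 is now false; ¬v7 must hold, so v7 = False.
(v3 ∨ v7): since v7 = False, the clause reduces to (v3). v3 = True.
(v4 ∨ ¬v3): since v3 = True, the clause reduces to (v4). v4 = True.
From (¬v4 ∨ ¬v2) and v4 = True: v2 = False.

False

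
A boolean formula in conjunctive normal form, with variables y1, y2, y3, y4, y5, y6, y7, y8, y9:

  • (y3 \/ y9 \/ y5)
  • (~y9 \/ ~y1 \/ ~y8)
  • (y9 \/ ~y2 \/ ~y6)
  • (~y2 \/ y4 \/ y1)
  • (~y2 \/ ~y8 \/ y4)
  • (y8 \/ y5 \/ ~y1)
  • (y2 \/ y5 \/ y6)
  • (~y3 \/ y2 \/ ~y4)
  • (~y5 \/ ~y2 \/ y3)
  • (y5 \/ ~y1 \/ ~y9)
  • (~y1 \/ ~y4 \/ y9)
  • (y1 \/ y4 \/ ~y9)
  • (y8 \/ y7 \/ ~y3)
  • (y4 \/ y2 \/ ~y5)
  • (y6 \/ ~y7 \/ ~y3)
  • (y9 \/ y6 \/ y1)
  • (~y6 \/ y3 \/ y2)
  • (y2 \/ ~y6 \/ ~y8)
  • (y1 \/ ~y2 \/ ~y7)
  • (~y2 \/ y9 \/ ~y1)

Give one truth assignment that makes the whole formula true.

y1=False, y2=False, y3=True, y4=False, y5=False, y6=True, y7=True, y8=False, y9=False

Check each clause:
  1. (y5 \/ y9 \/ y3) — y3 is true.
  2. (~y9 \/ ~y1 \/ ~y8) — ~y8 is true.
  3. (~y2 \/ y9 \/ ~y6) — ~y2 is true.
  4. (y1 \/ ~y2 \/ y4) — ~y2 is true.
  5. (y4 \/ ~y8 \/ ~y2) — ~y8 is true.
  6. (y5 \/ ~y1 \/ y8) — ~y1 is true.
  7. (y6 \/ y2 \/ y5) — y6 is true.
  8. (~y4 \/ y2 \/ ~y3) — ~y4 is true.
  9. (~y2 \/ ~y5 \/ y3) — y3 is true.
  10. (y5 \/ ~y1 \/ ~y9) — ~y1 is true.
  11. (~y1 \/ ~y4 \/ y9) — ~y4 is true.
  12. (y4 \/ y1 \/ ~y9) — ~y9 is true.
  13. (y8 \/ y7 \/ ~y3) — y7 is true.
  14. (y2 \/ ~y5 \/ y4) — ~y5 is true.
  15. (~y3 \/ ~y7 \/ y6) — y6 is true.
  16. (y6 \/ y9 \/ y1) — y6 is true.
  17. (y3 \/ ~y6 \/ y2) — y3 is true.
  18. (~y6 \/ ~y8 \/ y2) — ~y8 is true.
  19. (~y7 \/ ~y2 \/ y1) — ~y2 is true.
  20. (~y2 \/ ~y1 \/ y9) — ~y2 is true.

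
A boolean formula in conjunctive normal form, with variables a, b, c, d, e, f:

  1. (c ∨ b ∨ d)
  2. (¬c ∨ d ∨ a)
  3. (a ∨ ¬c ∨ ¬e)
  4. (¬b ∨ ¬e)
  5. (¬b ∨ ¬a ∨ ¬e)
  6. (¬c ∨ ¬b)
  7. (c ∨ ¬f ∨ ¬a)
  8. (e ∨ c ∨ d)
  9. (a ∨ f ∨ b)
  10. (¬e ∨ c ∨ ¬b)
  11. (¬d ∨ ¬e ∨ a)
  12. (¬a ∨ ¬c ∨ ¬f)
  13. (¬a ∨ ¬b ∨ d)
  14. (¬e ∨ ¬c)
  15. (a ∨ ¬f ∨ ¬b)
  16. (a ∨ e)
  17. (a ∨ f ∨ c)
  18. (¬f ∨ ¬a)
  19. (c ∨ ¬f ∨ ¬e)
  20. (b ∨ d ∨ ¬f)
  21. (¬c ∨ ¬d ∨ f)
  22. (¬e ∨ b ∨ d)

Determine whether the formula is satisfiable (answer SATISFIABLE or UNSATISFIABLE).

SATISFIABLE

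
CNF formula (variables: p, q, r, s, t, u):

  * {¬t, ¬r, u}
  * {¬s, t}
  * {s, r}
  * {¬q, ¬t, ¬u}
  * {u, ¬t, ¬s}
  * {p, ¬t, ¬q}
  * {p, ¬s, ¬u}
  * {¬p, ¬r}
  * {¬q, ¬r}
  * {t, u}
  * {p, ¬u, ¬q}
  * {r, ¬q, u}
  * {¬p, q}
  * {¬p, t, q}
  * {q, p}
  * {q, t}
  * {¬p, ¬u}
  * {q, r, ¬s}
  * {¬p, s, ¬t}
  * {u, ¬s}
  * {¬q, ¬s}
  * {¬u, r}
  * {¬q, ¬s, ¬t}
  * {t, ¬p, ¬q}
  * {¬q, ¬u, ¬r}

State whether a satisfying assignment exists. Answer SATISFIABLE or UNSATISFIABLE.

q = True:
  propagation gives r=False, s=True; an empty clause results — contradiction.
q = False:
  propagation gives p=False; an empty clause results — contradiction.
Every branch closes, so no satisfying assignment exists.

UNSATISFIABLE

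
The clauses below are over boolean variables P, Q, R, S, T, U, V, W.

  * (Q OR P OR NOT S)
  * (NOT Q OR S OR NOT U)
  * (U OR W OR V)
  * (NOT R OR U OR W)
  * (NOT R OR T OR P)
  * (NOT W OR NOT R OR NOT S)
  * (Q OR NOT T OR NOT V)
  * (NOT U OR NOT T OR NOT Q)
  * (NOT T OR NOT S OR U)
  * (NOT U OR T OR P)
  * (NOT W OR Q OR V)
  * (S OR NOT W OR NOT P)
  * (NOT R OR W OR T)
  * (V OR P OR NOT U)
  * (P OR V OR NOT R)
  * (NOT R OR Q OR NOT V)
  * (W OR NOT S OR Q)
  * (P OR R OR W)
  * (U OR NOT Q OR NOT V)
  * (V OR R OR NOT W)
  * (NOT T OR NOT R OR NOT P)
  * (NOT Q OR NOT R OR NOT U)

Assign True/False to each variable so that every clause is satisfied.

P=T, Q=F, R=F, S=T, T=F, U=T, V=T, W=T

Check each clause:
  1. (NOT S OR P OR Q) — P is true.
  2. (NOT U OR S OR NOT Q) — S is true.
  3. (U OR V OR W) — W is true.
  4. (NOT R OR U OR W) — W is true.
  5. (P OR NOT R OR T) — P is true.
  6. (NOT S OR NOT R OR NOT W) — NOT R is true.
  7. (NOT T OR Q OR NOT V) — NOT T is true.
  8. (NOT Q OR NOT U OR NOT T) — NOT T is true.
  9. (U OR NOT T OR NOT S) — NOT T is true.
  10. (P OR T OR NOT U) — P is true.
  11. (V OR NOT W OR Q) — V is true.
  12. (NOT W OR NOT P OR S) — S is true.
  13. (T OR W OR NOT R) — W is true.
  14. (NOT U OR V OR P) — P is true.
  15. (V OR P OR NOT R) — P is true.
  16. (Q OR NOT R OR NOT V) — NOT R is true.
  17. (Q OR W OR NOT S) — W is true.
  18. (R OR W OR P) — W is true.
  19. (NOT Q OR U OR NOT V) — NOT Q is true.
  20. (NOT W OR V OR R) — V is true.
  21. (NOT P OR NOT T OR NOT R) — NOT T is true.
  22. (NOT U OR NOT Q OR NOT R) — NOT R is true.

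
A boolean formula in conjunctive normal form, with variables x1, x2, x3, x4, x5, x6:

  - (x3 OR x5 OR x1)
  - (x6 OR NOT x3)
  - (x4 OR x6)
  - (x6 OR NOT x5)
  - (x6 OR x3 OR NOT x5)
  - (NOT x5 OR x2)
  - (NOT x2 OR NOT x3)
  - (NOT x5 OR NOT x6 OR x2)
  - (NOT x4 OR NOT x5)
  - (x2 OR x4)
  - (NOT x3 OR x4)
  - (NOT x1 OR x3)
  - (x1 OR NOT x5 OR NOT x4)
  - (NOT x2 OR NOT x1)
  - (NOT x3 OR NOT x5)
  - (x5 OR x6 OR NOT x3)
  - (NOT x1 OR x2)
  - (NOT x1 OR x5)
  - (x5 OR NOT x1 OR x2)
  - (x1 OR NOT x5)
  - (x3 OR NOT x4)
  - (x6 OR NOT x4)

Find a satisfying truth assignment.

x1=False  x2=False  x3=True  x4=True  x5=False  x6=True

Check each clause:
  1. (x5 OR x3 OR x1) — x3 is true.
  2. (x6 OR NOT x3) — x6 is true.
  3. (x4 OR x6) — x4 is true.
  4. (x6 OR NOT x5) — NOT x5 is true.
  5. (NOT x5 OR x6 OR x3) — x3 is true.
  6. (NOT x5 OR x2) — NOT x5 is true.
  7. (NOT x2 OR NOT x3) — NOT x2 is true.
  8. (NOT x5 OR NOT x6 OR x2) — NOT x5 is true.
  9. (NOT x5 OR NOT x4) — NOT x5 is true.
  10. (x2 OR x4) — x4 is true.
  11. (NOT x3 OR x4) — x4 is true.
  12. (x3 OR NOT x1) — x3 is true.
  13. (x1 OR NOT x4 OR NOT x5) — NOT x5 is true.
  14. (NOT x2 OR NOT x1) — NOT x2 is true.
  15. (NOT x3 OR NOT x5) — NOT x5 is true.
  16. (x5 OR x6 OR NOT x3) — x6 is true.
  17. (x2 OR NOT x1) — NOT x1 is true.
  18. (x5 OR NOT x1) — NOT x1 is true.
  19. (NOT x1 OR x2 OR x5) — NOT x1 is true.
  20. (x1 OR NOT x5) — NOT x5 is true.
  21. (x3 OR NOT x4) — x3 is true.
  22. (x6 OR NOT x4) — x6 is true.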